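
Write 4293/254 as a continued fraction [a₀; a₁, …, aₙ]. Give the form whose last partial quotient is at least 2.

[16; 1, 9, 6, 4]

4293 = 16×254 + 229
254 = 1×229 + 25
229 = 9×25 + 4
25 = 6×4 + 1
4 = 4×1 + 0  (stop)
So 4293/254 = [16; 1, 9, 6, 4].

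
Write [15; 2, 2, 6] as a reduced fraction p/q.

Fold from the inside: start with 6/1.
  2 + 1/6 = 13/6
  2 + 6/13 = 32/13
  15 + 13/32 = 493/32

493/32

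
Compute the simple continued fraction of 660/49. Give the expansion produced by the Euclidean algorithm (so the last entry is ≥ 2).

[13; 2, 7, 1, 2]

660 = 13×49 + 23
49 = 2×23 + 3
23 = 7×3 + 2
3 = 1×2 + 1
2 = 2×1 + 0  (stop)
So 660/49 = [13; 2, 7, 1, 2].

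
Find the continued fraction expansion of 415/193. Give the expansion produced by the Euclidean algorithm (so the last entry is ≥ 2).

415 = 2·193 + 29
193 = 6·29 + 19
29 = 1·19 + 10
19 = 1·10 + 9
10 = 1·9 + 1
9 = 9·1 + 0  (stop)
So 415/193 = [2; 6, 1, 1, 1, 9].

[2; 6, 1, 1, 1, 9]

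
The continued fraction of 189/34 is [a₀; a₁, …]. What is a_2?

189 = 5·34 + 19   →  a_0 = 5
34 = 1·19 + 15   →  a_1 = 1
19 = 1·15 + 4   →  a_2 = 1

1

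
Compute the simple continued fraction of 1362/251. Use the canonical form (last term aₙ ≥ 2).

1362 = 5·251 + 107
251 = 2·107 + 37
107 = 2·37 + 33
37 = 1·33 + 4
33 = 8·4 + 1
4 = 4·1 + 0  (stop)
So 1362/251 = [5; 2, 2, 1, 8, 4].

[5; 2, 2, 1, 8, 4]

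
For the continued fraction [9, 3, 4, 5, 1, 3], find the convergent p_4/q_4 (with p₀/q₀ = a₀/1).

754/81

Using pₖ = aₖpₖ₋₁ + pₖ₋₂, qₖ = aₖqₖ₋₁ + qₖ₋₂ (with p₋₁=1, p₋₂=0, q₋₁=0, q₋₂=1):
  k=0: a=9, p=9, q=1
  k=1: a=3, p=28, q=3
  k=2: a=4, p=121, q=13
  k=3: a=5, p=633, q=68
  k=4: a=1, p=754, q=81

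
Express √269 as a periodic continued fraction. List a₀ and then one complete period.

[16; 2, 2, 32]

a₀ = ⌊√269⌋ = 16.
With m₀=0, d₀=1 and mₖ₊₁ = dₖaₖ − mₖ, dₖ₊₁ = (n − mₖ₊₁²)/dₖ, aₖ₊₁ = ⌊(a₀+mₖ₊₁)/dₖ₊₁⌋:
  k=1: m=16, d=13, a=2
  k=2: m=10, d=13, a=2
  k=3: m=16, d=1, a=32
d=1 and a=2a₀=32 at k=3, so the next step gives (m, d) = (16, 13) again — its k=1 value — and the period has length 3.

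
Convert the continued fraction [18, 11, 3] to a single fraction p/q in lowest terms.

Using pₖ = aₖpₖ₋₁ + pₖ₋₂ and qₖ = aₖqₖ₋₁ + qₖ₋₂:
  k=0: a=18, p=18, q=1
  k=1: a=11, p=199, q=11
  k=2: a=3, p=615, q=34

615/34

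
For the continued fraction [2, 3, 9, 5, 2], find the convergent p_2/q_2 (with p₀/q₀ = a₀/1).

65/28

Using pₖ = aₖpₖ₋₁ + pₖ₋₂, qₖ = aₖqₖ₋₁ + qₖ₋₂ (with p₋₁=1, p₋₂=0, q₋₁=0, q₋₂=1):
  k=0: a=2, p=2, q=1
  k=1: a=3, p=7, q=3
  k=2: a=9, p=65, q=28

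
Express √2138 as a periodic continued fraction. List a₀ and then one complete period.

a₀ = ⌊√2138⌋ = 46.

[46; 4, 5, 5, 4, 92]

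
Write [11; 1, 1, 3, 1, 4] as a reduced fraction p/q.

497/43

Using pₖ = aₖpₖ₋₁ + pₖ₋₂ and qₖ = aₖqₖ₋₁ + qₖ₋₂:
  k=0: a=11, p=11, q=1
  k=1: a=1, p=12, q=1
  k=2: a=1, p=23, q=2
  k=3: a=3, p=81, q=7
  k=4: a=1, p=104, q=9
  k=5: a=4, p=497, q=43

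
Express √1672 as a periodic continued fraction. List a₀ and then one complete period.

[40; 1, 8, 10, 8, 1, 80]

a₀ = ⌊√1672⌋ = 40.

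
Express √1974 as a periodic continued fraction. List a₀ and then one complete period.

[44; 2, 3, 17, 2, 17, 3, 2, 88]

a₀ = ⌊√1974⌋ = 44.
With m₀=0, d₀=1 and mₖ₊₁ = dₖaₖ − mₖ, dₖ₊₁ = (n − mₖ₊₁²)/dₖ, aₖ₊₁ = ⌊(a₀+mₖ₊₁)/dₖ₊₁⌋:
  k=1: m=44, d=38, a=2
  k=2: m=32, d=25, a=3
  k=3: m=43, d=5, a=17
  k=4: m=42, d=42, a=2
  k=5: m=42, d=5, a=17
  k=6: m=43, d=25, a=3
  k=7: m=32, d=38, a=2
  k=8: m=44, d=1, a=88
d=1 and a=2a₀=88 at k=8, so the next step gives (m, d) = (44, 38) again — its k=1 value — and the period has length 8.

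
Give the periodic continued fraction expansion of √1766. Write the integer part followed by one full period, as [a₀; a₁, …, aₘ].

[42; 42, 84]

a₀ = ⌊√1766⌋ = 42.
With m₀=0, d₀=1 and mₖ₊₁ = dₖaₖ − mₖ, dₖ₊₁ = (n − mₖ₊₁²)/dₖ, aₖ₊₁ = ⌊(a₀+mₖ₊₁)/dₖ₊₁⌋:
  k=1: m=42, d=2, a=42
  k=2: m=42, d=1, a=84
d=1 and a=2a₀=84 at k=2, so the next step gives (m, d) = (42, 2) again — its k=1 value — and the period has length 2.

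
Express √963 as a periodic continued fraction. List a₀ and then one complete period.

a₀ = ⌊√963⌋ = 31.
With m₀=0, d₀=1 and mₖ₊₁ = dₖaₖ − mₖ, dₖ₊₁ = (n − mₖ₊₁²)/dₖ, aₖ₊₁ = ⌊(a₀+mₖ₊₁)/dₖ₊₁⌋:
  k=1: m=31, d=2, a=31
  k=2: m=31, d=1, a=62
d=1 and a=2a₀=62 at k=2, so the next step gives (m, d) = (31, 2) again — its k=1 value — and the period has length 2.

[31; 31, 62]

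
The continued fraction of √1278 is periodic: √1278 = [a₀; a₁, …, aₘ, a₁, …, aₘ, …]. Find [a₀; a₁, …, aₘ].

[35; 1, 2, 1, 70]

a₀ = ⌊√1278⌋ = 35.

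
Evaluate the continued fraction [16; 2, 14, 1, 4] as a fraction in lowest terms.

2522/153

Fold from the inside: start with 4/1.
  1 + 1/4 = 5/4
  14 + 4/5 = 74/5
  2 + 5/74 = 153/74
  16 + 74/153 = 2522/153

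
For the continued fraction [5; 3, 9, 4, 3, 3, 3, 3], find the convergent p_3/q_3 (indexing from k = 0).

Using pₖ = aₖpₖ₋₁ + pₖ₋₂, qₖ = aₖqₖ₋₁ + qₖ₋₂ (with p₋₁=1, p₋₂=0, q₋₁=0, q₋₂=1):
  k=0: a=5, p=5, q=1
  k=1: a=3, p=16, q=3
  k=2: a=9, p=149, q=28
  k=3: a=4, p=612, q=115

612/115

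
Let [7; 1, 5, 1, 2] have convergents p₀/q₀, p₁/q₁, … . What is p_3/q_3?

Using pₖ = aₖpₖ₋₁ + pₖ₋₂, qₖ = aₖqₖ₋₁ + qₖ₋₂ (with p₋₁=1, p₋₂=0, q₋₁=0, q₋₂=1):
  k=0: a=7, p=7, q=1
  k=1: a=1, p=8, q=1
  k=2: a=5, p=47, q=6
  k=3: a=1, p=55, q=7

55/7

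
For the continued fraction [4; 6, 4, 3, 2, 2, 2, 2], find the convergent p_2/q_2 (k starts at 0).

104/25

Using pₖ = aₖpₖ₋₁ + pₖ₋₂, qₖ = aₖqₖ₋₁ + qₖ₋₂ (with p₋₁=1, p₋₂=0, q₋₁=0, q₋₂=1):
  k=0: a=4, p=4, q=1
  k=1: a=6, p=25, q=6
  k=2: a=4, p=104, q=25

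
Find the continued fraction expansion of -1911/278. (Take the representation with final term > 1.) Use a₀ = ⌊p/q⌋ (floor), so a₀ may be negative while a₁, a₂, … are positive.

[-7; 7, 1, 16, 2]

-1911 = -7·278 + 35
278 = 7·35 + 33
35 = 1·33 + 2
33 = 16·2 + 1
2 = 2·1 + 0  (stop)
So -1911/278 = [-7; 7, 1, 16, 2].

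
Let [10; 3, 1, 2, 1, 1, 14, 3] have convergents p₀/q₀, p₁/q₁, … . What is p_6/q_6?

Using pₖ = aₖpₖ₋₁ + pₖ₋₂, qₖ = aₖqₖ₋₁ + qₖ₋₂ (with p₋₁=1, p₋₂=0, q₋₁=0, q₋₂=1):
  k=0: a=10, p=10, q=1
  k=1: a=3, p=31, q=3
  k=2: a=1, p=41, q=4
  k=3: a=2, p=113, q=11
  k=4: a=1, p=154, q=15
  k=5: a=1, p=267, q=26
  k=6: a=14, p=3892, q=379

3892/379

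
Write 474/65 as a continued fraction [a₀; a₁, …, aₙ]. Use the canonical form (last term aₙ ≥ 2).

474 = 7·65 + 19
65 = 3·19 + 8
19 = 2·8 + 3
8 = 2·3 + 2
3 = 1·2 + 1
2 = 2·1 + 0  (stop)
So 474/65 = [7; 3, 2, 2, 1, 2].

[7; 3, 2, 2, 1, 2]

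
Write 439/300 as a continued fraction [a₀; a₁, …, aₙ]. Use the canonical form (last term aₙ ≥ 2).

[1; 2, 6, 3, 7]

439 = 1·300 + 139
300 = 2·139 + 22
139 = 6·22 + 7
22 = 3·7 + 1
7 = 7·1 + 0  (stop)
So 439/300 = [1; 2, 6, 3, 7].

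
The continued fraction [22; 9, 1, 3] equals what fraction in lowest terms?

Fold from the inside: start with 3/1.
  1 + 1/3 = 4/3
  9 + 3/4 = 39/4
  22 + 4/39 = 862/39

862/39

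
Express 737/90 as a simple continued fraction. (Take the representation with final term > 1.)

[8; 5, 3, 2, 2]

737 = 8×90 + 17
90 = 5×17 + 5
17 = 3×5 + 2
5 = 2×2 + 1
2 = 2×1 + 0  (stop)
So 737/90 = [8; 5, 3, 2, 2].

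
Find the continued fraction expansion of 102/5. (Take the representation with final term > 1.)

[20; 2, 2]

102 = 20*5 + 2
5 = 2*2 + 1
2 = 2*1 + 0  (stop)
So 102/5 = [20; 2, 2].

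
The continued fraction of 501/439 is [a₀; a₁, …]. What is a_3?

2

501 = 1·439 + 62   →  a_0 = 1
439 = 7·62 + 5   →  a_1 = 7
62 = 12·5 + 2   →  a_2 = 12
5 = 2·2 + 1   →  a_3 = 2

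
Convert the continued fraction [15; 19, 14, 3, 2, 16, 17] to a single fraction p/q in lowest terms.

Fold from the inside: start with 17/1.
  16 + 1/17 = 273/17
  2 + 17/273 = 563/273
  3 + 273/563 = 1962/563
  14 + 563/1962 = 28031/1962
  19 + 1962/28031 = 534551/28031
  15 + 28031/534551 = 8046296/534551

8046296/534551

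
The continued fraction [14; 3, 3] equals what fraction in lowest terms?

Using pₖ = aₖpₖ₋₁ + pₖ₋₂ and qₖ = aₖqₖ₋₁ + qₖ₋₂:
  k=0: a=14, p=14, q=1
  k=1: a=3, p=43, q=3
  k=2: a=3, p=143, q=10

143/10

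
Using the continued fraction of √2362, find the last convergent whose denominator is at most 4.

146/3

√2362 = [48; 1, 1, 1, 1, 96, …] (period length 5).
Convergents:
  p_0/q_0 = 48/1
  p_1/q_1 = 49/1
  p_2/q_2 = 97/2
  p_3/q_3 = 146/3
  p_4/q_4 = 243/5
q_3 = 3 ≤ 4 < 5 = q_4, so the answer is 146/3.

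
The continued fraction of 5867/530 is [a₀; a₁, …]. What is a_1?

14

5867 = 11·530 + 37   →  a_0 = 11
530 = 14·37 + 12   →  a_1 = 14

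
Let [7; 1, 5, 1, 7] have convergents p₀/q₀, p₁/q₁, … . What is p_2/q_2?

47/6

Using pₖ = aₖpₖ₋₁ + pₖ₋₂, qₖ = aₖqₖ₋₁ + qₖ₋₂ (with p₋₁=1, p₋₂=0, q₋₁=0, q₋₂=1):
  k=0: a=7, p=7, q=1
  k=1: a=1, p=8, q=1
  k=2: a=5, p=47, q=6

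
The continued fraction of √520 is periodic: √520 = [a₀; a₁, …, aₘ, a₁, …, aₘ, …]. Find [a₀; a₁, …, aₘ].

[22; 1, 4, 11, 4, 1, 44]

a₀ = ⌊√520⌋ = 22.
With m₀=0, d₀=1 and mₖ₊₁ = dₖaₖ − mₖ, dₖ₊₁ = (n − mₖ₊₁²)/dₖ, aₖ₊₁ = ⌊(a₀+mₖ₊₁)/dₖ₊₁⌋:
  k=1: m=22, d=36, a=1
  k=2: m=14, d=9, a=4
  k=3: m=22, d=4, a=11
  k=4: m=22, d=9, a=4
  k=5: m=14, d=36, a=1
  k=6: m=22, d=1, a=44
d=1 and a=2a₀=44 at k=6, so the next step gives (m, d) = (22, 36) again — its k=1 value — and the period has length 6.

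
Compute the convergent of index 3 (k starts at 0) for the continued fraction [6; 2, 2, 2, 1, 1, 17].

Using pₖ = aₖpₖ₋₁ + pₖ₋₂, qₖ = aₖqₖ₋₁ + qₖ₋₂ (with p₋₁=1, p₋₂=0, q₋₁=0, q₋₂=1):
  k=0: a=6, p=6, q=1
  k=1: a=2, p=13, q=2
  k=2: a=2, p=32, q=5
  k=3: a=2, p=77, q=12

77/12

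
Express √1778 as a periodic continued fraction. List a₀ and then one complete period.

[42; 6, 84]

a₀ = ⌊√1778⌋ = 42.
With m₀=0, d₀=1 and mₖ₊₁ = dₖaₖ − mₖ, dₖ₊₁ = (n − mₖ₊₁²)/dₖ, aₖ₊₁ = ⌊(a₀+mₖ₊₁)/dₖ₊₁⌋:
  k=1: m=42, d=14, a=6
  k=2: m=42, d=1, a=84
d=1 and a=2a₀=84 at k=2, so the next step gives (m, d) = (42, 14) again — its k=1 value — and the period has length 2.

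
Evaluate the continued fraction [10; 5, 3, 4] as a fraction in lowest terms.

703/69

Using pₖ = aₖpₖ₋₁ + pₖ₋₂ and qₖ = aₖqₖ₋₁ + qₖ₋₂:
  k=0: a=10, p=10, q=1
  k=1: a=5, p=51, q=5
  k=2: a=3, p=163, q=16
  k=3: a=4, p=703, q=69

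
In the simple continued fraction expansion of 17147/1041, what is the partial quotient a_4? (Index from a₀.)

17147 = 16·1041 + 491   →  a_0 = 16
1041 = 2·491 + 59   →  a_1 = 2
491 = 8·59 + 19   →  a_2 = 8
59 = 3·19 + 2   →  a_3 = 3
19 = 9·2 + 1   →  a_4 = 9

9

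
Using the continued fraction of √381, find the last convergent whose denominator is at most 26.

√381 = [19; 1, 1, 12, 1, 1, 38, …] (period length 6).
Convergents:
  p_0/q_0 = 19/1
  p_1/q_1 = 20/1
  p_2/q_2 = 39/2
  p_3/q_3 = 488/25
  p_4/q_4 = 527/27
q_3 = 25 ≤ 26 < 27 = q_4, so the answer is 488/25.

488/25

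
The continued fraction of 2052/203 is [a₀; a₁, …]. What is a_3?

2

2052 = 10·203 + 22   →  a_0 = 10
203 = 9·22 + 5   →  a_1 = 9
22 = 4·5 + 2   →  a_2 = 4
5 = 2·2 + 1   →  a_3 = 2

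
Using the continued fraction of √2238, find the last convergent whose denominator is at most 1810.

77537/1639

√2238 = [47; 3, 3, 1, 30, 1, 3, 3, 94, …] (period length 8).
Convergents:
  p_0/q_0 = 47/1
  p_1/q_1 = 142/3
  p_2/q_2 = 473/10
  p_3/q_3 = 615/13
  p_4/q_4 = 18923/400
  p_5/q_5 = 19538/413
  p_6/q_6 = 77537/1639
  p_7/q_7 = 252149/5330
q_6 = 1639 ≤ 1810 < 5330 = q_7, so the answer is 77537/1639.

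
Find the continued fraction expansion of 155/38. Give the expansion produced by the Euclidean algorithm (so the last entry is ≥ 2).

[4; 12, 1, 2]

155 = 4·38 + 3
38 = 12·3 + 2
3 = 1·2 + 1
2 = 2·1 + 0  (stop)
So 155/38 = [4; 12, 1, 2].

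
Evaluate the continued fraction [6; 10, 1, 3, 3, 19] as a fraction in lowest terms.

Using pₖ = aₖpₖ₋₁ + pₖ₋₂ and qₖ = aₖqₖ₋₁ + qₖ₋₂:
  k=0: a=6, p=6, q=1
  k=1: a=10, p=61, q=10
  k=2: a=1, p=67, q=11
  k=3: a=3, p=262, q=43
  k=4: a=3, p=853, q=140
  k=5: a=19, p=16469, q=2703

16469/2703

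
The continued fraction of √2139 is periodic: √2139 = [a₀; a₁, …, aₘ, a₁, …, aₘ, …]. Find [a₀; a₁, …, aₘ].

[46; 4, 92]

a₀ = ⌊√2139⌋ = 46.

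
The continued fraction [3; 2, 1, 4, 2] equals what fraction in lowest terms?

Using pₖ = aₖpₖ₋₁ + pₖ₋₂ and qₖ = aₖqₖ₋₁ + qₖ₋₂:
  k=0: a=3, p=3, q=1
  k=1: a=2, p=7, q=2
  k=2: a=1, p=10, q=3
  k=3: a=4, p=47, q=14
  k=4: a=2, p=104, q=31

104/31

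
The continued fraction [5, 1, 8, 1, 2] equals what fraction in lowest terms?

171/29

Fold from the inside: start with 2/1.
  1 + 1/2 = 3/2
  8 + 2/3 = 26/3
  1 + 3/26 = 29/26
  5 + 26/29 = 171/29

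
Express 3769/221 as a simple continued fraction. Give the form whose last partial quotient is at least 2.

[17; 18, 2, 2, 2]

3769 = 17·221 + 12
221 = 18·12 + 5
12 = 2·5 + 2
5 = 2·2 + 1
2 = 2·1 + 0  (stop)
So 3769/221 = [17; 18, 2, 2, 2].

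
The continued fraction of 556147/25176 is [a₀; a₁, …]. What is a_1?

556147 = 22·25176 + 2275   →  a_0 = 22
25176 = 11·2275 + 151   →  a_1 = 11

11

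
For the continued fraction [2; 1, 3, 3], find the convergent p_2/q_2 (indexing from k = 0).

11/4

Using pₖ = aₖpₖ₋₁ + pₖ₋₂, qₖ = aₖqₖ₋₁ + qₖ₋₂ (with p₋₁=1, p₋₂=0, q₋₁=0, q₋₂=1):
  k=0: a=2, p=2, q=1
  k=1: a=1, p=3, q=1
  k=2: a=3, p=11, q=4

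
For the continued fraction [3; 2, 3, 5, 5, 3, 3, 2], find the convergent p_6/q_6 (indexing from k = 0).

6971/2031

Using pₖ = aₖpₖ₋₁ + pₖ₋₂, qₖ = aₖqₖ₋₁ + qₖ₋₂ (with p₋₁=1, p₋₂=0, q₋₁=0, q₋₂=1):
  k=0: a=3, p=3, q=1
  k=1: a=2, p=7, q=2
  k=2: a=3, p=24, q=7
  k=3: a=5, p=127, q=37
  k=4: a=5, p=659, q=192
  k=5: a=3, p=2104, q=613
  k=6: a=3, p=6971, q=2031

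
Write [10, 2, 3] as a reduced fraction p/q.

Using pₖ = aₖpₖ₋₁ + pₖ₋₂ and qₖ = aₖqₖ₋₁ + qₖ₋₂:
  k=0: a=10, p=10, q=1
  k=1: a=2, p=21, q=2
  k=2: a=3, p=73, q=7

73/7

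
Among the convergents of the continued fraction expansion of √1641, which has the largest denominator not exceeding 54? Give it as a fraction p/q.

√1641 = [40; 1, 1, 26, 1, 1, 80, …] (period length 6).
Convergents:
  p_0/q_0 = 40/1
  p_1/q_1 = 41/1
  p_2/q_2 = 81/2
  p_3/q_3 = 2147/53
  p_4/q_4 = 2228/55
q_3 = 53 ≤ 54 < 55 = q_4, so the answer is 2147/53.

2147/53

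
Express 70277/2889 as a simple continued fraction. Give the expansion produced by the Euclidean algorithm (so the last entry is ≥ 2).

[24; 3, 14, 3, 1, 7, 2]

70277 = 24*2889 + 941
2889 = 3*941 + 66
941 = 14*66 + 17
66 = 3*17 + 15
17 = 1*15 + 2
15 = 7*2 + 1
2 = 2*1 + 0  (stop)
So 70277/2889 = [24; 3, 14, 3, 1, 7, 2].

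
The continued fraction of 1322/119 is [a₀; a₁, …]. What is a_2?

6

1322 = 11·119 + 13   →  a_0 = 11
119 = 9·13 + 2   →  a_1 = 9
13 = 6·2 + 1   →  a_2 = 6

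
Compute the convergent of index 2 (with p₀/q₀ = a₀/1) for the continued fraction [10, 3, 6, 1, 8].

196/19

Using pₖ = aₖpₖ₋₁ + pₖ₋₂, qₖ = aₖqₖ₋₁ + qₖ₋₂ (with p₋₁=1, p₋₂=0, q₋₁=0, q₋₂=1):
  k=0: a=10, p=10, q=1
  k=1: a=3, p=31, q=3
  k=2: a=6, p=196, q=19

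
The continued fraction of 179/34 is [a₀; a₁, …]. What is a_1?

3

179 = 5·34 + 9   →  a_0 = 5
34 = 3·9 + 7   →  a_1 = 3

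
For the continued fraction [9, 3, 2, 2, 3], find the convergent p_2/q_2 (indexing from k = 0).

Using pₖ = aₖpₖ₋₁ + pₖ₋₂, qₖ = aₖqₖ₋₁ + qₖ₋₂ (with p₋₁=1, p₋₂=0, q₋₁=0, q₋₂=1):
  k=0: a=9, p=9, q=1
  k=1: a=3, p=28, q=3
  k=2: a=2, p=65, q=7

65/7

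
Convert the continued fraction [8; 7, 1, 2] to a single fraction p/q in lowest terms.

187/23

Using pₖ = aₖpₖ₋₁ + pₖ₋₂ and qₖ = aₖqₖ₋₁ + qₖ₋₂:
  k=0: a=8, p=8, q=1
  k=1: a=7, p=57, q=7
  k=2: a=1, p=65, q=8
  k=3: a=2, p=187, q=23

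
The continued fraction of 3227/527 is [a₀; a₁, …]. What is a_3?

3227 = 6·527 + 65   →  a_0 = 6
527 = 8·65 + 7   →  a_1 = 8
65 = 9·7 + 2   →  a_2 = 9
7 = 3·2 + 1   →  a_3 = 3

3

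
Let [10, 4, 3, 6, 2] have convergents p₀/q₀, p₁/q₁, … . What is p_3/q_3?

Using pₖ = aₖpₖ₋₁ + pₖ₋₂, qₖ = aₖqₖ₋₁ + qₖ₋₂ (with p₋₁=1, p₋₂=0, q₋₁=0, q₋₂=1):
  k=0: a=10, p=10, q=1
  k=1: a=4, p=41, q=4
  k=2: a=3, p=133, q=13
  k=3: a=6, p=839, q=82

839/82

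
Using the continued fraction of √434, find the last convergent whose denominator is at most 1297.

√434 = [20; 1, 4, 1, 40, …] (period length 4).
Convergents:
  p_0/q_0 = 20/1
  p_1/q_1 = 21/1
  p_2/q_2 = 104/5
  p_3/q_3 = 125/6
  p_4/q_4 = 5104/245
  p_5/q_5 = 5229/251
  p_6/q_6 = 26020/1249
  p_7/q_7 = 31249/1500
q_6 = 1249 ≤ 1297 < 1500 = q_7, so the answer is 26020/1249.

26020/1249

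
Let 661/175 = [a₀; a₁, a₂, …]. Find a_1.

1

661 = 3·175 + 136   →  a_0 = 3
175 = 1·136 + 39   →  a_1 = 1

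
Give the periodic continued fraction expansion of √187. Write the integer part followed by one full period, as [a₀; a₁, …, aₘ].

a₀ = ⌊√187⌋ = 13.
With m₀=0, d₀=1 and mₖ₊₁ = dₖaₖ − mₖ, dₖ₊₁ = (n − mₖ₊₁²)/dₖ, aₖ₊₁ = ⌊(a₀+mₖ₊₁)/dₖ₊₁⌋:
  k=1: m=13, d=18, a=1
  k=2: m=5, d=9, a=2
  k=3: m=13, d=2, a=13
  k=4: m=13, d=9, a=2
  k=5: m=5, d=18, a=1
  k=6: m=13, d=1, a=26
d=1 and a=2a₀=26 at k=6, so the next step gives (m, d) = (13, 18) again — its k=1 value — and the period has length 6.

[13; 1, 2, 13, 2, 1, 26]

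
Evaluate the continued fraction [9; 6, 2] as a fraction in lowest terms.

119/13

Using pₖ = aₖpₖ₋₁ + pₖ₋₂ and qₖ = aₖqₖ₋₁ + qₖ₋₂:
  k=0: a=9, p=9, q=1
  k=1: a=6, p=55, q=6
  k=2: a=2, p=119, q=13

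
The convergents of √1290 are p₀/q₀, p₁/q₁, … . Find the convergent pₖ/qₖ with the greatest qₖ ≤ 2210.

30996/863

√1290 = [35; 1, 10, 1, 70, …] (period length 4).
Convergents:
  p_0/q_0 = 35/1
  p_1/q_1 = 36/1
  p_2/q_2 = 395/11
  p_3/q_3 = 431/12
  p_4/q_4 = 30565/851
  p_5/q_5 = 30996/863
  p_6/q_6 = 340525/9481
q_5 = 863 ≤ 2210 < 9481 = q_6, so the answer is 30996/863.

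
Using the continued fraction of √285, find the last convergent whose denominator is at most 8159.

√285 = [16; 1, 7, 2, 7, 1, 32, …] (period length 6).
Convergents:
  p_0/q_0 = 16/1
  p_1/q_1 = 17/1
  p_2/q_2 = 135/8
  p_3/q_3 = 287/17
  p_4/q_4 = 2144/127
  p_5/q_5 = 2431/144
  p_6/q_6 = 79936/4735
  p_7/q_7 = 82367/4879
  p_8/q_8 = 656505/38888
q_7 = 4879 ≤ 8159 < 38888 = q_8, so the answer is 82367/4879.

82367/4879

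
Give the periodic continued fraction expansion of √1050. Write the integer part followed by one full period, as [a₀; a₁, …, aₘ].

a₀ = ⌊√1050⌋ = 32.
With m₀=0, d₀=1 and mₖ₊₁ = dₖaₖ − mₖ, dₖ₊₁ = (n − mₖ₊₁²)/dₖ, aₖ₊₁ = ⌊(a₀+mₖ₊₁)/dₖ₊₁⌋:
  k=1: m=32, d=26, a=2
  k=2: m=20, d=25, a=2
  k=3: m=30, d=6, a=10
  k=4: m=30, d=25, a=2
  k=5: m=20, d=26, a=2
  k=6: m=32, d=1, a=64
d=1 and a=2a₀=64 at k=6, so the next step gives (m, d) = (32, 26) again — its k=1 value — and the period has length 6.

[32; 2, 2, 10, 2, 2, 64]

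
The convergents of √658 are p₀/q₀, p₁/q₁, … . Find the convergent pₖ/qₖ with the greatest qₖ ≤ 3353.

85753/3343

√658 = [25; 1, 1, 1, 6, 1, 1, 1, 50, …] (period length 8).
Convergents:
  p_0/q_0 = 25/1
  p_1/q_1 = 26/1
  p_2/q_2 = 51/2
  p_3/q_3 = 77/3
  p_4/q_4 = 513/20
  p_5/q_5 = 590/23
  p_6/q_6 = 1103/43
  p_7/q_7 = 1693/66
  p_8/q_8 = 85753/3343
  p_9/q_9 = 87446/3409
q_8 = 3343 ≤ 3353 < 3409 = q_9, so the answer is 85753/3343.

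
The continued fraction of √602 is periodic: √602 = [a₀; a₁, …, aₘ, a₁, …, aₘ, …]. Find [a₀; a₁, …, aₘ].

[24; 1, 1, 6, 1, 1, 48]

a₀ = ⌊√602⌋ = 24.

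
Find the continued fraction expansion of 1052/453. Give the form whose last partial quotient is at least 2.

[2; 3, 9, 1, 2, 1, 3]

1052 = 2*453 + 146
453 = 3*146 + 15
146 = 9*15 + 11
15 = 1*11 + 4
11 = 2*4 + 3
4 = 1*3 + 1
3 = 3*1 + 0  (stop)
So 1052/453 = [2; 3, 9, 1, 2, 1, 3].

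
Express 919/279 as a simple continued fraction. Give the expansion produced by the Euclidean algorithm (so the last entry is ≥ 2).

919 = 3×279 + 82
279 = 3×82 + 33
82 = 2×33 + 16
33 = 2×16 + 1
16 = 16×1 + 0  (stop)
So 919/279 = [3; 3, 2, 2, 16].

[3; 3, 2, 2, 16]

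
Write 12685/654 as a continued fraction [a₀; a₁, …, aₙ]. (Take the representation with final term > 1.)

12685 = 19*654 + 259
654 = 2*259 + 136
259 = 1*136 + 123
136 = 1*123 + 13
123 = 9*13 + 6
13 = 2*6 + 1
6 = 6*1 + 0  (stop)
So 12685/654 = [19; 2, 1, 1, 9, 2, 6].

[19; 2, 1, 1, 9, 2, 6]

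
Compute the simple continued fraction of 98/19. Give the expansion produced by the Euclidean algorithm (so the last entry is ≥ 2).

98 = 5×19 + 3
19 = 6×3 + 1
3 = 3×1 + 0  (stop)
So 98/19 = [5; 6, 3].

[5; 6, 3]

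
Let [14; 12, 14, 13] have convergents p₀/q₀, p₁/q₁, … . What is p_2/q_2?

Using pₖ = aₖpₖ₋₁ + pₖ₋₂, qₖ = aₖqₖ₋₁ + qₖ₋₂ (with p₋₁=1, p₋₂=0, q₋₁=0, q₋₂=1):
  k=0: a=14, p=14, q=1
  k=1: a=12, p=169, q=12
  k=2: a=14, p=2380, q=169

2380/169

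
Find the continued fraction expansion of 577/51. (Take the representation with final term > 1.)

[11; 3, 5, 3]

577 = 11*51 + 16
51 = 3*16 + 3
16 = 5*3 + 1
3 = 3*1 + 0  (stop)
So 577/51 = [11; 3, 5, 3].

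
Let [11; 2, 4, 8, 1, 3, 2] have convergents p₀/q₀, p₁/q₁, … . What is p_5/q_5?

Using pₖ = aₖpₖ₋₁ + pₖ₋₂, qₖ = aₖqₖ₋₁ + qₖ₋₂ (with p₋₁=1, p₋₂=0, q₋₁=0, q₋₂=1):
  k=0: a=11, p=11, q=1
  k=1: a=2, p=23, q=2
  k=2: a=4, p=103, q=9
  k=3: a=8, p=847, q=74
  k=4: a=1, p=950, q=83
  k=5: a=3, p=3697, q=323

3697/323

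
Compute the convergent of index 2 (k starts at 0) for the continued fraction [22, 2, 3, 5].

Using pₖ = aₖpₖ₋₁ + pₖ₋₂, qₖ = aₖqₖ₋₁ + qₖ₋₂ (with p₋₁=1, p₋₂=0, q₋₁=0, q₋₂=1):
  k=0: a=22, p=22, q=1
  k=1: a=2, p=45, q=2
  k=2: a=3, p=157, q=7

157/7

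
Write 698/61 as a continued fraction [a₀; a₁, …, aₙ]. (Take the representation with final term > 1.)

698 = 11·61 + 27
61 = 2·27 + 7
27 = 3·7 + 6
7 = 1·6 + 1
6 = 6·1 + 0  (stop)
So 698/61 = [11; 2, 3, 1, 6].

[11; 2, 3, 1, 6]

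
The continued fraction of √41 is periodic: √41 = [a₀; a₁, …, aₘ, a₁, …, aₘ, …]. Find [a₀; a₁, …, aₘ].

[6; 2, 2, 12]

a₀ = ⌊√41⌋ = 6.
With m₀=0, d₀=1 and mₖ₊₁ = dₖaₖ − mₖ, dₖ₊₁ = (n − mₖ₊₁²)/dₖ, aₖ₊₁ = ⌊(a₀+mₖ₊₁)/dₖ₊₁⌋:
  k=1: m=6, d=5, a=2
  k=2: m=4, d=5, a=2
  k=3: m=6, d=1, a=12
d=1 and a=2a₀=12 at k=3, so the next step gives (m, d) = (6, 5) again — its k=1 value — and the period has length 3.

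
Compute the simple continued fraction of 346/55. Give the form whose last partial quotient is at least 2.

346 = 6·55 + 16
55 = 3·16 + 7
16 = 2·7 + 2
7 = 3·2 + 1
2 = 2·1 + 0  (stop)
So 346/55 = [6; 3, 2, 3, 2].

[6; 3, 2, 3, 2]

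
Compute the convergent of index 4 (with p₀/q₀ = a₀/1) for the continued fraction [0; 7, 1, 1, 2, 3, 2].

5/38

Using pₖ = aₖpₖ₋₁ + pₖ₋₂, qₖ = aₖqₖ₋₁ + qₖ₋₂ (with p₋₁=1, p₋₂=0, q₋₁=0, q₋₂=1):
  k=0: a=0, p=0, q=1
  k=1: a=7, p=1, q=7
  k=2: a=1, p=1, q=8
  k=3: a=1, p=2, q=15
  k=4: a=2, p=5, q=38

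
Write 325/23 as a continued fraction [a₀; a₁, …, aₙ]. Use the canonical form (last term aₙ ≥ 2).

325 = 14·23 + 3
23 = 7·3 + 2
3 = 1·2 + 1
2 = 2·1 + 0  (stop)
So 325/23 = [14; 7, 1, 2].

[14; 7, 1, 2]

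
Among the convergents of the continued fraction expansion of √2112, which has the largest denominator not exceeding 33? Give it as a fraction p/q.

√2112 = [45; 1, 21, 1, 90, …] (period length 4).
Convergents:
  p_0/q_0 = 45/1
  p_1/q_1 = 46/1
  p_2/q_2 = 1011/22
  p_3/q_3 = 1057/23
  p_4/q_4 = 96141/2092
q_3 = 23 ≤ 33 < 2092 = q_4, so the answer is 1057/23.

1057/23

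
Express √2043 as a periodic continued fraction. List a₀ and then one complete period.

[45; 5, 90]

a₀ = ⌊√2043⌋ = 45.
With m₀=0, d₀=1 and mₖ₊₁ = dₖaₖ − mₖ, dₖ₊₁ = (n − mₖ₊₁²)/dₖ, aₖ₊₁ = ⌊(a₀+mₖ₊₁)/dₖ₊₁⌋:
  k=1: m=45, d=18, a=5
  k=2: m=45, d=1, a=90
d=1 and a=2a₀=90 at k=2, so the next step gives (m, d) = (45, 18) again — its k=1 value — and the period has length 2.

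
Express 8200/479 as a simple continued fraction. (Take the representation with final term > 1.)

8200 = 17×479 + 57
479 = 8×57 + 23
57 = 2×23 + 11
23 = 2×11 + 1
11 = 11×1 + 0  (stop)
So 8200/479 = [17; 8, 2, 2, 11].

[17; 8, 2, 2, 11]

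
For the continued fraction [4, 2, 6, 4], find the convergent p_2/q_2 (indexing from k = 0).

58/13

Using pₖ = aₖpₖ₋₁ + pₖ₋₂, qₖ = aₖqₖ₋₁ + qₖ₋₂ (with p₋₁=1, p₋₂=0, q₋₁=0, q₋₂=1):
  k=0: a=4, p=4, q=1
  k=1: a=2, p=9, q=2
  k=2: a=6, p=58, q=13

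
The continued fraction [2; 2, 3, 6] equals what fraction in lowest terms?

Fold from the inside: start with 6/1.
  3 + 1/6 = 19/6
  2 + 6/19 = 44/19
  2 + 19/44 = 107/44

107/44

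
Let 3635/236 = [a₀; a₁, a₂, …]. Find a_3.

15

3635 = 15·236 + 95   →  a_0 = 15
236 = 2·95 + 46   →  a_1 = 2
95 = 2·46 + 3   →  a_2 = 2
46 = 15·3 + 1   →  a_3 = 15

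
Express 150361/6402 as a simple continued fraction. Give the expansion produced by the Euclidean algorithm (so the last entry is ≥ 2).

[23; 2, 18, 9, 19]

150361 = 23·6402 + 3115
6402 = 2·3115 + 172
3115 = 18·172 + 19
172 = 9·19 + 1
19 = 19·1 + 0  (stop)
So 150361/6402 = [23; 2, 18, 9, 19].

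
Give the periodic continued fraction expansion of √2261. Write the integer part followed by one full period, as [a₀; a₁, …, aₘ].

[47; 1, 1, 4, 1, 1, 94]

a₀ = ⌊√2261⌋ = 47.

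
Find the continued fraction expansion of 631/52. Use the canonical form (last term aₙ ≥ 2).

631 = 12×52 + 7
52 = 7×7 + 3
7 = 2×3 + 1
3 = 3×1 + 0  (stop)
So 631/52 = [12; 7, 2, 3].

[12; 7, 2, 3]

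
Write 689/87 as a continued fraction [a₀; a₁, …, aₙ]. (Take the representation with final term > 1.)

689 = 7×87 + 80
87 = 1×80 + 7
80 = 11×7 + 3
7 = 2×3 + 1
3 = 3×1 + 0  (stop)
So 689/87 = [7; 1, 11, 2, 3].

[7; 1, 11, 2, 3]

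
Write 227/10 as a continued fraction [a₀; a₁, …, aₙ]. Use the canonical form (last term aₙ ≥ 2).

[22; 1, 2, 3]

227 = 22·10 + 7
10 = 1·7 + 3
7 = 2·3 + 1
3 = 3·1 + 0  (stop)
So 227/10 = [22; 1, 2, 3].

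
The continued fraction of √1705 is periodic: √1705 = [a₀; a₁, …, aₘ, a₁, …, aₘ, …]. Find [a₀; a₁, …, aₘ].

[41; 3, 2, 3, 82]

a₀ = ⌊√1705⌋ = 41.
With m₀=0, d₀=1 and mₖ₊₁ = dₖaₖ − mₖ, dₖ₊₁ = (n − mₖ₊₁²)/dₖ, aₖ₊₁ = ⌊(a₀+mₖ₊₁)/dₖ₊₁⌋:
  k=1: m=41, d=24, a=3
  k=2: m=31, d=31, a=2
  k=3: m=31, d=24, a=3
  k=4: m=41, d=1, a=82
d=1 and a=2a₀=82 at k=4, so the next step gives (m, d) = (41, 24) again — its k=1 value — and the period has length 4.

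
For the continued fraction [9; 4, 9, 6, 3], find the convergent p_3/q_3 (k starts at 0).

Using pₖ = aₖpₖ₋₁ + pₖ₋₂, qₖ = aₖqₖ₋₁ + qₖ₋₂ (with p₋₁=1, p₋₂=0, q₋₁=0, q₋₂=1):
  k=0: a=9, p=9, q=1
  k=1: a=4, p=37, q=4
  k=2: a=9, p=342, q=37
  k=3: a=6, p=2089, q=226

2089/226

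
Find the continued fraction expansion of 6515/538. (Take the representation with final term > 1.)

6515 = 12*538 + 59
538 = 9*59 + 7
59 = 8*7 + 3
7 = 2*3 + 1
3 = 3*1 + 0  (stop)
So 6515/538 = [12; 9, 8, 2, 3].

[12; 9, 8, 2, 3]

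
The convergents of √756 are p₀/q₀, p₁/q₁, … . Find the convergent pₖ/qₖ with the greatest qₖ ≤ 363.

6049/220

√756 = [27; 2, 54, …] (period length 2).
Convergents:
  p_0/q_0 = 27/1
  p_1/q_1 = 55/2
  p_2/q_2 = 2997/109
  p_3/q_3 = 6049/220
  p_4/q_4 = 329643/11989
q_3 = 220 ≤ 363 < 11989 = q_4, so the answer is 6049/220.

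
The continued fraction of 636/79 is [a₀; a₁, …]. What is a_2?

1

636 = 8·79 + 4   →  a_0 = 8
79 = 19·4 + 3   →  a_1 = 19
4 = 1·3 + 1   →  a_2 = 1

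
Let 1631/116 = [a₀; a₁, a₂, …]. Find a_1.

16

1631 = 14·116 + 7   →  a_0 = 14
116 = 16·7 + 4   →  a_1 = 16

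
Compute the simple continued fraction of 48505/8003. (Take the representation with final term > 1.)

[6; 16, 2, 3, 4, 16]

48505 = 6×8003 + 487
8003 = 16×487 + 211
487 = 2×211 + 65
211 = 3×65 + 16
65 = 4×16 + 1
16 = 16×1 + 0  (stop)
So 48505/8003 = [6; 16, 2, 3, 4, 16].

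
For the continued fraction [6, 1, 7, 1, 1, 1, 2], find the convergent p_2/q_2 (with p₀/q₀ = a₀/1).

Using pₖ = aₖpₖ₋₁ + pₖ₋₂, qₖ = aₖqₖ₋₁ + qₖ₋₂ (with p₋₁=1, p₋₂=0, q₋₁=0, q₋₂=1):
  k=0: a=6, p=6, q=1
  k=1: a=1, p=7, q=1
  k=2: a=7, p=55, q=8

55/8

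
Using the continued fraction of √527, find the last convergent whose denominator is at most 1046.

23737/1034

√527 = [22; 1, 21, 1, 44, …] (period length 4).
Convergents:
  p_0/q_0 = 22/1
  p_1/q_1 = 23/1
  p_2/q_2 = 505/22
  p_3/q_3 = 528/23
  p_4/q_4 = 23737/1034
  p_5/q_5 = 24265/1057
q_4 = 1034 ≤ 1046 < 1057 = q_5, so the answer is 23737/1034.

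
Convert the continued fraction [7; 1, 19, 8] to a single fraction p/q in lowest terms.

Fold from the inside: start with 8/1.
  19 + 1/8 = 153/8
  1 + 8/153 = 161/153
  7 + 153/161 = 1280/161

1280/161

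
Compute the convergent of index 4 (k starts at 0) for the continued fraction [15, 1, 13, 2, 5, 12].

2533/159

Using pₖ = aₖpₖ₋₁ + pₖ₋₂, qₖ = aₖqₖ₋₁ + qₖ₋₂ (with p₋₁=1, p₋₂=0, q₋₁=0, q₋₂=1):
  k=0: a=15, p=15, q=1
  k=1: a=1, p=16, q=1
  k=2: a=13, p=223, q=14
  k=3: a=2, p=462, q=29
  k=4: a=5, p=2533, q=159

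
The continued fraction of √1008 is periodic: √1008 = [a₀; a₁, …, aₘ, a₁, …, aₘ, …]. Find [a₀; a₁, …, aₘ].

[31; 1, 2, 1, 62]

a₀ = ⌊√1008⌋ = 31.
With m₀=0, d₀=1 and mₖ₊₁ = dₖaₖ − mₖ, dₖ₊₁ = (n − mₖ₊₁²)/dₖ, aₖ₊₁ = ⌊(a₀+mₖ₊₁)/dₖ₊₁⌋:
  k=1: m=31, d=47, a=1
  k=2: m=16, d=16, a=2
  k=3: m=16, d=47, a=1
  k=4: m=31, d=1, a=62
d=1 and a=2a₀=62 at k=4, so the next step gives (m, d) = (31, 47) again — its k=1 value — and the period has length 4.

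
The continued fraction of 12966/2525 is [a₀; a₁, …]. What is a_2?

12966 = 5·2525 + 341   →  a_0 = 5
2525 = 7·341 + 138   →  a_1 = 7
341 = 2·138 + 65   →  a_2 = 2

2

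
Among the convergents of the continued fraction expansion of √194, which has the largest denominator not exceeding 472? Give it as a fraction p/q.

5446/391

√194 = [13; 1, 12, 1, 26, …] (period length 4).
Convergents:
  p_0/q_0 = 13/1
  p_1/q_1 = 14/1
  p_2/q_2 = 181/13
  p_3/q_3 = 195/14
  p_4/q_4 = 5251/377
  p_5/q_5 = 5446/391
  p_6/q_6 = 70603/5069
q_5 = 391 ≤ 472 < 5069 = q_6, so the answer is 5446/391.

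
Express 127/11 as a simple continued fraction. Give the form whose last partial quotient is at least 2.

127 = 11*11 + 6
11 = 1*6 + 5
6 = 1*5 + 1
5 = 5*1 + 0  (stop)
So 127/11 = [11; 1, 1, 5].

[11; 1, 1, 5]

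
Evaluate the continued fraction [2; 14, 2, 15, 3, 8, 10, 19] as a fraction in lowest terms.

Fold from the inside: start with 19/1.
  10 + 1/19 = 191/19
  8 + 19/191 = 1547/191
  3 + 191/1547 = 4832/1547
  15 + 1547/4832 = 74027/4832
  2 + 4832/74027 = 152886/74027
  14 + 74027/152886 = 2214431/152886
  2 + 152886/2214431 = 4581748/2214431

4581748/2214431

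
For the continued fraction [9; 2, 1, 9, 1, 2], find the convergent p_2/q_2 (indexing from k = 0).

28/3

Using pₖ = aₖpₖ₋₁ + pₖ₋₂, qₖ = aₖqₖ₋₁ + qₖ₋₂ (with p₋₁=1, p₋₂=0, q₋₁=0, q₋₂=1):
  k=0: a=9, p=9, q=1
  k=1: a=2, p=19, q=2
  k=2: a=1, p=28, q=3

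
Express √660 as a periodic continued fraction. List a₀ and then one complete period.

a₀ = ⌊√660⌋ = 25.
With m₀=0, d₀=1 and mₖ₊₁ = dₖaₖ − mₖ, dₖ₊₁ = (n − mₖ₊₁²)/dₖ, aₖ₊₁ = ⌊(a₀+mₖ₊₁)/dₖ₊₁⌋:
  k=1: m=25, d=35, a=1
  k=2: m=10, d=16, a=2
  k=3: m=22, d=11, a=4
  k=4: m=22, d=16, a=2
  k=5: m=10, d=35, a=1
  k=6: m=25, d=1, a=50
d=1 and a=2a₀=50 at k=6, so the next step gives (m, d) = (25, 35) again — its k=1 value — and the period has length 6.

[25; 1, 2, 4, 2, 1, 50]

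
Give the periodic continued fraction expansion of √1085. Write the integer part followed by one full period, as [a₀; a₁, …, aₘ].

[32; 1, 15, 2, 15, 1, 64]

a₀ = ⌊√1085⌋ = 32.
With m₀=0, d₀=1 and mₖ₊₁ = dₖaₖ − mₖ, dₖ₊₁ = (n − mₖ₊₁²)/dₖ, aₖ₊₁ = ⌊(a₀+mₖ₊₁)/dₖ₊₁⌋:
  k=1: m=32, d=61, a=1
  k=2: m=29, d=4, a=15
  k=3: m=31, d=31, a=2
  k=4: m=31, d=4, a=15
  k=5: m=29, d=61, a=1
  k=6: m=32, d=1, a=64
d=1 and a=2a₀=64 at k=6, so the next step gives (m, d) = (32, 61) again — its k=1 value — and the period has length 6.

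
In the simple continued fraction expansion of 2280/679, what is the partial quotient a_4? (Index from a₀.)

1

2280 = 3·679 + 243   →  a_0 = 3
679 = 2·243 + 193   →  a_1 = 2
243 = 1·193 + 50   →  a_2 = 1
193 = 3·50 + 43   →  a_3 = 3
50 = 1·43 + 7   →  a_4 = 1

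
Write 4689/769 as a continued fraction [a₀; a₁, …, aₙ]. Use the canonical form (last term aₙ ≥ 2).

4689 = 6×769 + 75
769 = 10×75 + 19
75 = 3×19 + 18
19 = 1×18 + 1
18 = 18×1 + 0  (stop)
So 4689/769 = [6; 10, 3, 1, 18].

[6; 10, 3, 1, 18]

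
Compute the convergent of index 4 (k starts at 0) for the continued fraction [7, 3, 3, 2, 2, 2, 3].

409/56

Using pₖ = aₖpₖ₋₁ + pₖ₋₂, qₖ = aₖqₖ₋₁ + qₖ₋₂ (with p₋₁=1, p₋₂=0, q₋₁=0, q₋₂=1):
  k=0: a=7, p=7, q=1
  k=1: a=3, p=22, q=3
  k=2: a=3, p=73, q=10
  k=3: a=2, p=168, q=23
  k=4: a=2, p=409, q=56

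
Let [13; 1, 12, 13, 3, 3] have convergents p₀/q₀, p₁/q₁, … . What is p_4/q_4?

Using pₖ = aₖpₖ₋₁ + pₖ₋₂, qₖ = aₖqₖ₋₁ + qₖ₋₂ (with p₋₁=1, p₋₂=0, q₋₁=0, q₋₂=1):
  k=0: a=13, p=13, q=1
  k=1: a=1, p=14, q=1
  k=2: a=12, p=181, q=13
  k=3: a=13, p=2367, q=170
  k=4: a=3, p=7282, q=523

7282/523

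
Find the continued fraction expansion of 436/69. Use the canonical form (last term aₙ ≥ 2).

[6; 3, 7, 3]

436 = 6·69 + 22
69 = 3·22 + 3
22 = 7·3 + 1
3 = 3·1 + 0  (stop)
So 436/69 = [6; 3, 7, 3].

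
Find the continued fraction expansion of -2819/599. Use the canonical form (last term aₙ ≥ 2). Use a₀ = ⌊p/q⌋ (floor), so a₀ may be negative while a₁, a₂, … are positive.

-2819 = -5*599 + 176
599 = 3*176 + 71
176 = 2*71 + 34
71 = 2*34 + 3
34 = 11*3 + 1
3 = 3*1 + 0  (stop)
So -2819/599 = [-5; 3, 2, 2, 11, 3].

[-5; 3, 2, 2, 11, 3]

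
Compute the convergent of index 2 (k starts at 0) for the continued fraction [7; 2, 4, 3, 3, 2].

67/9

Using pₖ = aₖpₖ₋₁ + pₖ₋₂, qₖ = aₖqₖ₋₁ + qₖ₋₂ (with p₋₁=1, p₋₂=0, q₋₁=0, q₋₂=1):
  k=0: a=7, p=7, q=1
  k=1: a=2, p=15, q=2
  k=2: a=4, p=67, q=9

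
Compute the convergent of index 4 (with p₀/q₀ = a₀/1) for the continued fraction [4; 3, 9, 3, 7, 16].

Using pₖ = aₖpₖ₋₁ + pₖ₋₂, qₖ = aₖqₖ₋₁ + qₖ₋₂ (with p₋₁=1, p₋₂=0, q₋₁=0, q₋₂=1):
  k=0: a=4, p=4, q=1
  k=1: a=3, p=13, q=3
  k=2: a=9, p=121, q=28
  k=3: a=3, p=376, q=87
  k=4: a=7, p=2753, q=637

2753/637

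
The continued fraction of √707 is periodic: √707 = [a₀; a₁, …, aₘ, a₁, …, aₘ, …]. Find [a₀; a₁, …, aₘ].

[26; 1, 1, 2, 3, 2, 1, 1, 52]

a₀ = ⌊√707⌋ = 26.
With m₀=0, d₀=1 and mₖ₊₁ = dₖaₖ − mₖ, dₖ₊₁ = (n − mₖ₊₁²)/dₖ, aₖ₊₁ = ⌊(a₀+mₖ₊₁)/dₖ₊₁⌋:
  k=1: m=26, d=31, a=1
  k=2: m=5, d=22, a=1
  k=3: m=17, d=19, a=2
  k=4: m=21, d=14, a=3
  k=5: m=21, d=19, a=2
  k=6: m=17, d=22, a=1
  k=7: m=5, d=31, a=1
  k=8: m=26, d=1, a=52
d=1 and a=2a₀=52 at k=8, so the next step gives (m, d) = (26, 31) again — its k=1 value — and the period has length 8.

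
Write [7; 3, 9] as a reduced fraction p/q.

Fold from the inside: start with 9/1.
  3 + 1/9 = 28/9
  7 + 9/28 = 205/28

205/28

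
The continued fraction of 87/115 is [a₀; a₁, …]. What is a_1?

1

87 = 0·115 + 87   →  a_0 = 0
115 = 1·87 + 28   →  a_1 = 1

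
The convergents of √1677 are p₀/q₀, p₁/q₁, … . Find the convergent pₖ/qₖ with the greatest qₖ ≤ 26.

819/20

√1677 = [40; 1, 19, 2, 19, 1, 80, …] (period length 6).
Convergents:
  p_0/q_0 = 40/1
  p_1/q_1 = 41/1
  p_2/q_2 = 819/20
  p_3/q_3 = 1679/41
q_2 = 20 ≤ 26 < 41 = q_3, so the answer is 819/20.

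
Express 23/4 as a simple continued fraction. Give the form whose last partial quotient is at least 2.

23 = 5*4 + 3
4 = 1*3 + 1
3 = 3*1 + 0  (stop)
So 23/4 = [5; 1, 3].

[5; 1, 3]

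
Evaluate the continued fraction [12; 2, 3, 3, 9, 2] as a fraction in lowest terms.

Using pₖ = aₖpₖ₋₁ + pₖ₋₂ and qₖ = aₖqₖ₋₁ + qₖ₋₂:
  k=0: a=12, p=12, q=1
  k=1: a=2, p=25, q=2
  k=2: a=3, p=87, q=7
  k=3: a=3, p=286, q=23
  k=4: a=9, p=2661, q=214
  k=5: a=2, p=5608, q=451

5608/451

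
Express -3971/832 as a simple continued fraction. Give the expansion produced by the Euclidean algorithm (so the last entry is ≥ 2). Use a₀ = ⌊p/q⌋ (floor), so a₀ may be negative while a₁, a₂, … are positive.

[-5; 4, 2, 2, 18, 2]

-3971 = -5*832 + 189
832 = 4*189 + 76
189 = 2*76 + 37
76 = 2*37 + 2
37 = 18*2 + 1
2 = 2*1 + 0  (stop)
So -3971/832 = [-5; 4, 2, 2, 18, 2].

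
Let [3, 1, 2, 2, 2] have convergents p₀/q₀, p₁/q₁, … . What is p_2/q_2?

11/3

Using pₖ = aₖpₖ₋₁ + pₖ₋₂, qₖ = aₖqₖ₋₁ + qₖ₋₂ (with p₋₁=1, p₋₂=0, q₋₁=0, q₋₂=1):
  k=0: a=3, p=3, q=1
  k=1: a=1, p=4, q=1
  k=2: a=2, p=11, q=3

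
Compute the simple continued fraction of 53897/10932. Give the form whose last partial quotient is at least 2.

53897 = 4*10932 + 10169
10932 = 1*10169 + 763
10169 = 13*763 + 250
763 = 3*250 + 13
250 = 19*13 + 3
13 = 4*3 + 1
3 = 3*1 + 0  (stop)
So 53897/10932 = [4; 1, 13, 3, 19, 4, 3].

[4; 1, 13, 3, 19, 4, 3]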